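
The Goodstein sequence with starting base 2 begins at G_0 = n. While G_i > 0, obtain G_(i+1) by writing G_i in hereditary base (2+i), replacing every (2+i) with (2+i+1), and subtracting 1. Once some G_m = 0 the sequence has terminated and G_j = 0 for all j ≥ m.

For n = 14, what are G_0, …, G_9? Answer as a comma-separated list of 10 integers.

14, 110, 1281, 18750, 326591, 5862840, 134404971, 3487116548, 100000555551, 3138429262496

14 —HB2→ 2^(2 + 1) + 2^2 + 2 —bump→ 3^(3 + 1) + 3^3 + 3 = 111 —(−1)→ 110
110 —HB3→ 3^(3 + 1) + 3^3 + 2 —bump→ 4^(4 + 1) + 4^4 + 2 = 1282 —(−1)→ 1281
1281 —HB4→ 4^(4 + 1) + 4^4 + 1 —bump→ 5^(5 + 1) + 5^5 + 1 = 18751 —(−1)→ 18750
18750 —HB5→ 5^(5 + 1) + 5^5 —bump→ 6^(6 + 1) + 6^6 = 326592 —(−1)→ 326591
326591 —HB6→ 6^(6 + 1) + 5·6^5 + 5·6^4 + 5·6^3 + 5·6^2 + 5·6 + 5 —bump→ 7^(7 + 1) + 5·7^5 + 5·7^4 + 5·7^3 + 5·7^2 + 5·7 + 5 = 5862841 —(−1)→ 5862840
5862840 —HB7→ 7^(7 + 1) + 5·7^5 + 5·7^4 + 5·7^3 + 5·7^2 + 5·7 + 4 —bump→ 8^(8 + 1) + 5·8^5 + 5·8^4 + 5·8^3 + 5·8^2 + 5·8 + 4 = 134404972 —(−1)→ 134404971
134404971 —HB8→ 8^(8 + 1) + 5·8^5 + 5·8^4 + 5·8^3 + 5·8^2 + 5·8 + 3 —bump→ 9^(9 + 1) + 5·9^5 + 5·9^4 + 5·9^3 + 5·9^2 + 5·9 + 3 = 3487116549 —(−1)→ 3487116548
3487116548 —HB9→ 9^(9 + 1) + 5·9^5 + 5·9^4 + 5·9^3 + 5·9^2 + 5·9 + 2 —bump→ 10^(10 + 1) + 5·10^5 + 5·10^4 + 5·10^3 + 5·10^2 + 5·10 + 2 = 100000555552 —(−1)→ 100000555551
100000555551 —HB10→ 10^(10 + 1) + 5·10^5 + 5·10^4 + 5·10^3 + 5·10^2 + 5·10 + 1 —bump→ 11^(11 + 1) + 5·11^5 + 5·11^4 + 5·11^3 + 5·11^2 + 5·11 + 1 = 3138429262497 —(−1)→ 3138429262496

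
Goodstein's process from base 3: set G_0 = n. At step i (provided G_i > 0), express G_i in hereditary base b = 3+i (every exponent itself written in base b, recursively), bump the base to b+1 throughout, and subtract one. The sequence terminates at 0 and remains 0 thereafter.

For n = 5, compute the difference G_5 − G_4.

-1

[0] 5 ≡ 3 + 2 (base 3). Lift 4: 6. −1: 5.
[1] 5 ≡ 4 + 1 (base 4). Lift 5: 6. −1: 5.
[2] 5 ≡ 5 (base 5). Lift 6: 6. −1: 5.
[3] 5 ≡ 5 (base 6). Lift 7: 5. −1: 4.
[4] 4 ≡ 4 (base 7). Lift 8: 4. −1: 3.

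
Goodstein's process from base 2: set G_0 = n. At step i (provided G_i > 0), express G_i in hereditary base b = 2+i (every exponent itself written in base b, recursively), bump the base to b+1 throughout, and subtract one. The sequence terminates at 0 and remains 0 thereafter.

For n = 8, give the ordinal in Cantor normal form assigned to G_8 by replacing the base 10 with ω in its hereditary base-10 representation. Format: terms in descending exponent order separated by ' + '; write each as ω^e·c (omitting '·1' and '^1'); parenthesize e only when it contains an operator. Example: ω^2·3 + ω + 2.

[0] 8 ≡ 2^(2 + 1) (base 2). Lift 3: 81. −1: 80.
[1] 80 ≡ 2·3^3 + 2·3^2 + 2·3 + 2 (base 3). Lift 4: 554. −1: 553.
[2] 553 ≡ 2·4^4 + 2·4^2 + 2·4 + 1 (base 4). Lift 5: 6311. −1: 6310.
[3] 6310 ≡ 2·5^5 + 2·5^2 + 2·5 (base 5). Lift 6: 93396. −1: 93395.
[4] 93395 ≡ 2·6^6 + 2·6^2 + 6 + 5 (base 6). Lift 7: 1647196. −1: 1647195.
[5] 1647195 ≡ 2·7^7 + 2·7^2 + 7 + 4 (base 7). Lift 8: 33554572. −1: 33554571.
[6] 33554571 ≡ 2·8^8 + 2·8^2 + 8 + 3 (base 8). Lift 9: 774841152. −1: 774841151.
[7] 774841151 ≡ 2·9^9 + 2·9^2 + 9 + 2 (base 9). Lift 10: 20000000212. −1: 20000000211.
[8] 20000000211 ≡ 2·10^10 + 2·10^2 + 10 + 1 (base 10). Lift 11: 570623341476. −1: 570623341475.

ω^ω·2 + ω^2·2 + ω + 1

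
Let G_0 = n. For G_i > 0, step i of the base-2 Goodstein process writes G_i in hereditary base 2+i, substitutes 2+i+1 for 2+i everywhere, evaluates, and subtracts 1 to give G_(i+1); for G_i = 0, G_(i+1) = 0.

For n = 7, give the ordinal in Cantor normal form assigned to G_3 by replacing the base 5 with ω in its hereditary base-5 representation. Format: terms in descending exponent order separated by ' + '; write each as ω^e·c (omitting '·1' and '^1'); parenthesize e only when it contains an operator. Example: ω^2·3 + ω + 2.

ω^ω + 2

[0] 7 ≡ 2^2 + 2 + 1 (base 2). Lift 3: 31. −1: 30.
[1] 30 ≡ 3^3 + 3 (base 3). Lift 4: 260. −1: 259.
[2] 259 ≡ 4^4 + 3 (base 4). Lift 5: 3128. −1: 3127.
[3] 3127 ≡ 5^5 + 2 (base 5). Lift 6: 46658. −1: 46657.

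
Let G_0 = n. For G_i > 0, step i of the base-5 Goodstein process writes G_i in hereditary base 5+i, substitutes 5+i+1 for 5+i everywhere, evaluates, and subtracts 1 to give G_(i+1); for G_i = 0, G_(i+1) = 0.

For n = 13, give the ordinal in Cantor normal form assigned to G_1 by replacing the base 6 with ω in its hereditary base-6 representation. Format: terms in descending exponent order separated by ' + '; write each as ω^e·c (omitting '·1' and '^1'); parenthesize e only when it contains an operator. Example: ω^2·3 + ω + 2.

ω·2 + 2

i=0: 13 = 2·5 + 3 (b=5); 5→6: 2·6 + 3 = 15; 15−1 = 14
i=1: 14 = 2·6 + 2 (b=6); 6→7: 2·7 + 2 = 16; 16−1 = 15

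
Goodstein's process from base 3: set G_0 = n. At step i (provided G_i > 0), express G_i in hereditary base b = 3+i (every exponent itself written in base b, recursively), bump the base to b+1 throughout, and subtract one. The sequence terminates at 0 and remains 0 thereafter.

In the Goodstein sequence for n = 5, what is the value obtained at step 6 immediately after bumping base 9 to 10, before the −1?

G_0 = 5. HB_3(5) = 3 + 2. Bump = 6. G_1 = 5.
G_1 = 5. HB_4(5) = 4 + 1. Bump = 6. G_2 = 5.
G_2 = 5. HB_5(5) = 5. Bump = 6. G_3 = 5.
G_3 = 5. HB_6(5) = 5. Bump = 5. G_4 = 4.
G_4 = 4. HB_7(4) = 4. Bump = 4. G_5 = 3.
G_5 = 3. HB_8(3) = 3. Bump = 3. G_6 = 2.
G_6 = 2. HB_9(2) = 2. Bump = 2. G_7 = 1.

2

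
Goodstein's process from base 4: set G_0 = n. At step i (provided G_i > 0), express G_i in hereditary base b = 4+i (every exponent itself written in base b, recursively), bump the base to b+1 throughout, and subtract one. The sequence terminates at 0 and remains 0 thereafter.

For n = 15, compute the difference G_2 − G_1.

2

G_0=15  [base 4] 3·4 + 3  →[4↦5]→  3·5 + 3 = 18  −1 ⇒ G_1=17
G_1=17  [base 5] 3·5 + 2  →[5↦6]→  3·6 + 2 = 20  −1 ⇒ G_2=19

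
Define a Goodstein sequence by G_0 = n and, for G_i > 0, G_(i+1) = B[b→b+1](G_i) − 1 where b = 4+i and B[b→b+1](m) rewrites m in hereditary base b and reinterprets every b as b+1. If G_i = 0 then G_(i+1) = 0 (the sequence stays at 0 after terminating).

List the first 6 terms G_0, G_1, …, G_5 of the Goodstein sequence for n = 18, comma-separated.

G_0=18  [base 4] 4^2 + 2  →[4↦5]→  5^2 + 2 = 27  −1 ⇒ G_1=26
G_1=26  [base 5] 5^2 + 1  →[5↦6]→  6^2 + 1 = 37  −1 ⇒ G_2=36
G_2=36  [base 6] 6^2  →[6↦7]→  7^2 = 49  −1 ⇒ G_3=48
G_3=48  [base 7] 6·7 + 6  →[7↦8]→  6·8 + 6 = 54  −1 ⇒ G_4=53
G_4=53  [base 8] 6·8 + 5  →[8↦9]→  6·9 + 5 = 59  −1 ⇒ G_5=58

18, 26, 36, 48, 53, 58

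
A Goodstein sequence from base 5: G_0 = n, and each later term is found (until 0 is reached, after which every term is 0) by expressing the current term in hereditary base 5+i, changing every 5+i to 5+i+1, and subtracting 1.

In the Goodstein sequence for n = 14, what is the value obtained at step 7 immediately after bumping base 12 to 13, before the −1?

[0] 14 ≡ 2·5 + 4 (base 5). Lift 6: 16. −1: 15.
[1] 15 ≡ 2·6 + 3 (base 6). Lift 7: 17. −1: 16.
[2] 16 ≡ 2·7 + 2 (base 7). Lift 8: 18. −1: 17.
[3] 17 ≡ 2·8 + 1 (base 8). Lift 9: 19. −1: 18.
[4] 18 ≡ 2·9 (base 9). Lift 10: 20. −1: 19.
[5] 19 ≡ 10 + 9 (base 10). Lift 11: 20. −1: 19.
[6] 19 ≡ 11 + 8 (base 11). Lift 12: 20. −1: 19.
[7] 19 ≡ 12 + 7 (base 12). Lift 13: 20. −1: 19.

20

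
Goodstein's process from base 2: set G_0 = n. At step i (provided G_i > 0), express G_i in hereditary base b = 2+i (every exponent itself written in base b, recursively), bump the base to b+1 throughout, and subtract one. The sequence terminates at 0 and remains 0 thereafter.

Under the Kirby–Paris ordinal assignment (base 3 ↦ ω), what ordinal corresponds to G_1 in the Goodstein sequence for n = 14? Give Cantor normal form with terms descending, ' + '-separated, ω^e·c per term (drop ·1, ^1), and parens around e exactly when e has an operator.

14 —HB2→ 2^(2 + 1) + 2^2 + 2 —bump→ 3^(3 + 1) + 3^3 + 3 = 111 —(−1)→ 110
110 —HB3→ 3^(3 + 1) + 3^3 + 2 —bump→ 4^(4 + 1) + 4^4 + 2 = 1282 —(−1)→ 1281

ω^(ω + 1) + ω^ω + 2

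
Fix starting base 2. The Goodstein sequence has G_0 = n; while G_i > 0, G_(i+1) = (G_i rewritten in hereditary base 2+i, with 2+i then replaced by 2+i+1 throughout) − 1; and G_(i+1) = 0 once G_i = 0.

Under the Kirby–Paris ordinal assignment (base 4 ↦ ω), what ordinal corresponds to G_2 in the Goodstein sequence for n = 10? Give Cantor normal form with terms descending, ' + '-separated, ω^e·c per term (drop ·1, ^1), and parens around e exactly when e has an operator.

10 —HB2→ 2^(2 + 1) + 2 —bump→ 3^(3 + 1) + 3 = 84 —(−1)→ 83
83 —HB3→ 3^(3 + 1) + 2 —bump→ 4^(4 + 1) + 2 = 1026 —(−1)→ 1025
1025 —HB4→ 4^(4 + 1) + 1 —bump→ 5^(5 + 1) + 1 = 15626 —(−1)→ 15625

ω^(ω + 1) + 1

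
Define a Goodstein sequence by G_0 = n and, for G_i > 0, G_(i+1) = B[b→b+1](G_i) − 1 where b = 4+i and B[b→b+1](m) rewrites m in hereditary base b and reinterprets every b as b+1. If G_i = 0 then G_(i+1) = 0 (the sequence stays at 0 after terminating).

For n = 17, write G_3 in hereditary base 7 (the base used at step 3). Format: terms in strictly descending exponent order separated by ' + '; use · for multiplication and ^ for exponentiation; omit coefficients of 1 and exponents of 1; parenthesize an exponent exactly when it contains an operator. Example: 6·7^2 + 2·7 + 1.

17 —HB4→ 4^2 + 1 —bump→ 5^2 + 1 = 26 —(−1)→ 25
25 —HB5→ 5^2 —bump→ 6^2 = 36 —(−1)→ 35
35 —HB6→ 5·6 + 5 —bump→ 5·7 + 5 = 40 —(−1)→ 39
39 —HB7→ 5·7 + 4 —bump→ 5·8 + 4 = 44 —(−1)→ 43

5·7 + 4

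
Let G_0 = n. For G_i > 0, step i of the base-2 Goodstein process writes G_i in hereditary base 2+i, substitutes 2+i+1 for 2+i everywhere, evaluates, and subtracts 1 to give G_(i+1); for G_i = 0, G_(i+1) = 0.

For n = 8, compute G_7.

[0] 8 ≡ 2^(2 + 1) (base 2). Lift 3: 81. −1: 80.
[1] 80 ≡ 2·3^3 + 2·3^2 + 2·3 + 2 (base 3). Lift 4: 554. −1: 553.
[2] 553 ≡ 2·4^4 + 2·4^2 + 2·4 + 1 (base 4). Lift 5: 6311. −1: 6310.
[3] 6310 ≡ 2·5^5 + 2·5^2 + 2·5 (base 5). Lift 6: 93396. −1: 93395.
[4] 93395 ≡ 2·6^6 + 2·6^2 + 6 + 5 (base 6). Lift 7: 1647196. −1: 1647195.
[5] 1647195 ≡ 2·7^7 + 2·7^2 + 7 + 4 (base 7). Lift 8: 33554572. −1: 33554571.
[6] 33554571 ≡ 2·8^8 + 2·8^2 + 8 + 3 (base 8). Lift 9: 774841152. −1: 774841151.
[7] 774841151 ≡ 2·9^9 + 2·9^2 + 9 + 2 (base 9). Lift 10: 20000000212. −1: 20000000211.

774841151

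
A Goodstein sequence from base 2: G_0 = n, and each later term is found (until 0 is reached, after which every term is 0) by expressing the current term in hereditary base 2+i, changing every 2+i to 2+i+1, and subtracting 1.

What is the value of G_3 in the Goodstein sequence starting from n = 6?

i=0: 6 = 2^2 + 2 (b=2); 2→3: 3^3 + 3 = 30; 30−1 = 29
i=1: 29 = 3^3 + 2 (b=3); 3→4: 4^4 + 2 = 258; 258−1 = 257
i=2: 257 = 4^4 + 1 (b=4); 4→5: 5^5 + 1 = 3126; 3126−1 = 3125
i=3: 3125 = 5^5 (b=5); 5→6: 6^6 = 46656; 46656−1 = 46655

3125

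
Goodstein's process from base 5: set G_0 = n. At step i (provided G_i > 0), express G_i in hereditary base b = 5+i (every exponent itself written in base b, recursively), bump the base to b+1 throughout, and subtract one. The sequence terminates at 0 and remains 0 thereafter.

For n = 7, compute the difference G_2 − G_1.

step 0: 7 = 5 + 2; sub 6 for 5: 6 + 2; = 8; G_1 = 8−1 = 7
step 1: 7 = 6 + 1; sub 7 for 6: 7 + 1; = 8; G_2 = 8−1 = 7

0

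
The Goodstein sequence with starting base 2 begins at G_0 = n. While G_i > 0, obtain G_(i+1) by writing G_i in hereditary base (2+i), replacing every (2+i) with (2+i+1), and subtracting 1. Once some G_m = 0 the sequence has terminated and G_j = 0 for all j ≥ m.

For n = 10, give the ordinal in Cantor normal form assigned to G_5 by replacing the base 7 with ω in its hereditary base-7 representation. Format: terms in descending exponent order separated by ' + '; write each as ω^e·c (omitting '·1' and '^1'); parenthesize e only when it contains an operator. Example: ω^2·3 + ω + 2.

ω^ω·5 + ω^5·5 + ω^4·5 + ω^3·5 + ω^2·5 + ω·5 + 4

[0] 10 ≡ 2^(2 + 1) + 2 (base 2). Lift 3: 84. −1: 83.
[1] 83 ≡ 3^(3 + 1) + 2 (base 3). Lift 4: 1026. −1: 1025.
[2] 1025 ≡ 4^(4 + 1) + 1 (base 4). Lift 5: 15626. −1: 15625.
[3] 15625 ≡ 5^(5 + 1) (base 5). Lift 6: 279936. −1: 279935.
[4] 279935 ≡ 5·6^6 + 5·6^5 + 5·6^4 + 5·6^3 + 5·6^2 + 5·6 + 5 (base 6). Lift 7: 4215755. −1: 4215754.
[5] 4215754 ≡ 5·7^7 + 5·7^5 + 5·7^4 + 5·7^3 + 5·7^2 + 5·7 + 4 (base 7). Lift 8: 84073324. −1: 84073323.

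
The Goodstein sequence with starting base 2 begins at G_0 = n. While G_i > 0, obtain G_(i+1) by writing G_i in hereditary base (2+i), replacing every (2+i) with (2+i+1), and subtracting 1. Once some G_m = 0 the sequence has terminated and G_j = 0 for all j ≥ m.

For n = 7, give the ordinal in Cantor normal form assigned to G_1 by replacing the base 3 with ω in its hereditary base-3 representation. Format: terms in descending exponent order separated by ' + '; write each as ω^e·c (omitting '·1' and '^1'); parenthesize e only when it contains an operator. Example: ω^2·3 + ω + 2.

ω^ω + ω

(0) 7|_2 = 2^2 + 2 + 1 ↦ 3^3 + 3 + 1|_3 = 31 ⇒ 30
(1) 30|_3 = 3^3 + 3 ↦ 4^4 + 4|_4 = 260 ⇒ 259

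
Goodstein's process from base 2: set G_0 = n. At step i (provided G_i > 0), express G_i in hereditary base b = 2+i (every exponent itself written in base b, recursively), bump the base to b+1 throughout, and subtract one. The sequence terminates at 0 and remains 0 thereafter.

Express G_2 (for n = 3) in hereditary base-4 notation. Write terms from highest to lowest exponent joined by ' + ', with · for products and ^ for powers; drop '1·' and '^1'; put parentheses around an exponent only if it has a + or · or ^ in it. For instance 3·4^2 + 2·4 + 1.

(0) 3|_2 = 2 + 1 ↦ 3 + 1|_3 = 4 ⇒ 3
(1) 3|_3 = 3 ↦ 4|_4 = 4 ⇒ 3
(2) 3|_4 = 3 ↦ 3|_5 = 3 ⇒ 2

3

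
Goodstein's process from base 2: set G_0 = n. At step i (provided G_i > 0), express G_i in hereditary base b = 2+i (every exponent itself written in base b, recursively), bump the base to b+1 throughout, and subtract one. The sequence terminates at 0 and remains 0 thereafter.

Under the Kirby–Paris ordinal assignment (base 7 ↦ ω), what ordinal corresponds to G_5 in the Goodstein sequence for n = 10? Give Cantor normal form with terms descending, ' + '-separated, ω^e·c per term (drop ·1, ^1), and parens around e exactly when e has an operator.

ω^ω·5 + ω^5·5 + ω^4·5 + ω^3·5 + ω^2·5 + ω·5 + 4

G_0 = 10. HB_2(10) = 2^(2 + 1) + 2. Bump = 84. G_1 = 83.
G_1 = 83. HB_3(83) = 3^(3 + 1) + 2. Bump = 1026. G_2 = 1025.
G_2 = 1025. HB_4(1025) = 4^(4 + 1) + 1. Bump = 15626. G_3 = 15625.
G_3 = 15625. HB_5(15625) = 5^(5 + 1). Bump = 279936. G_4 = 279935.
G_4 = 279935. HB_6(279935) = 5·6^6 + 5·6^5 + 5·6^4 + 5·6^3 + 5·6^2 + 5·6 + 5. Bump = 4215755. G_5 = 4215754.
G_5 = 4215754. HB_7(4215754) = 5·7^7 + 5·7^5 + 5·7^4 + 5·7^3 + 5·7^2 + 5·7 + 4. Bump = 84073324. G_6 = 84073323.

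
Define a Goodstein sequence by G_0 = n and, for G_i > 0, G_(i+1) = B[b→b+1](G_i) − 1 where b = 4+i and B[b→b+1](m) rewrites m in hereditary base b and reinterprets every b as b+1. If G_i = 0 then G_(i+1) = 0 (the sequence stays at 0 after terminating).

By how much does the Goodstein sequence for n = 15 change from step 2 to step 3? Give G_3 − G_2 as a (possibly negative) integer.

2

(0) 15|_4 = 3·4 + 3 ↦ 3·5 + 3|_5 = 18 ⇒ 17
(1) 17|_5 = 3·5 + 2 ↦ 3·6 + 2|_6 = 20 ⇒ 19
(2) 19|_6 = 3·6 + 1 ↦ 3·7 + 1|_7 = 22 ⇒ 21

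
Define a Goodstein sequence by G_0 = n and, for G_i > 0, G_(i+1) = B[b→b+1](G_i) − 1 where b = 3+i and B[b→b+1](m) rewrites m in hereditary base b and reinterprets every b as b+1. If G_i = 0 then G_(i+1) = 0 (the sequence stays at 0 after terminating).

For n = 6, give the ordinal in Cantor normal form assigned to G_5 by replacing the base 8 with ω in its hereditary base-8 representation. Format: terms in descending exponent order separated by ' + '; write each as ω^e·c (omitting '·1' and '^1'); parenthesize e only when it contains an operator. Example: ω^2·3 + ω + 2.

step 0: 6 = 2·3; sub 4 for 3: 2·4; = 8; G_1 = 8−1 = 7
step 1: 7 = 4 + 3; sub 5 for 4: 5 + 3; = 8; G_2 = 8−1 = 7
step 2: 7 = 5 + 2; sub 6 for 5: 6 + 2; = 8; G_3 = 8−1 = 7
step 3: 7 = 6 + 1; sub 7 for 6: 7 + 1; = 8; G_4 = 8−1 = 7
step 4: 7 = 7; sub 8 for 7: 8; = 8; G_5 = 8−1 = 7
step 5: 7 = 7; sub 9 for 8: 7; = 7; G_6 = 7−1 = 6

7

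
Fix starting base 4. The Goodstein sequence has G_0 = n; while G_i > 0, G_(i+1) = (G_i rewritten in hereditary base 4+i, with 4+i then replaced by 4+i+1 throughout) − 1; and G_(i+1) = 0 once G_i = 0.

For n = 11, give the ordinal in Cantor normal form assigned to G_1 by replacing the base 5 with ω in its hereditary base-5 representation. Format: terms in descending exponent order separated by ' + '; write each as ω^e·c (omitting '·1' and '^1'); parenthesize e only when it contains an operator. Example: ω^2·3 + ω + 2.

ω·2 + 2

G_0=11  [base 4] 2·4 + 3  →[4↦5]→  2·5 + 3 = 13  −1 ⇒ G_1=12
G_1=12  [base 5] 2·5 + 2  →[5↦6]→  2·6 + 2 = 14  −1 ⇒ G_2=13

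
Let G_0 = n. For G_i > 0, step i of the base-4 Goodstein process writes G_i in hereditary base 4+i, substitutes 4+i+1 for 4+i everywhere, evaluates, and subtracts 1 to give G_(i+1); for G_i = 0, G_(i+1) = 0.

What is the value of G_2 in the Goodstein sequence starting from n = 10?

12

[0] 10 ≡ 2·4 + 2 (base 4). Lift 5: 12. −1: 11.
[1] 11 ≡ 2·5 + 1 (base 5). Lift 6: 13. −1: 12.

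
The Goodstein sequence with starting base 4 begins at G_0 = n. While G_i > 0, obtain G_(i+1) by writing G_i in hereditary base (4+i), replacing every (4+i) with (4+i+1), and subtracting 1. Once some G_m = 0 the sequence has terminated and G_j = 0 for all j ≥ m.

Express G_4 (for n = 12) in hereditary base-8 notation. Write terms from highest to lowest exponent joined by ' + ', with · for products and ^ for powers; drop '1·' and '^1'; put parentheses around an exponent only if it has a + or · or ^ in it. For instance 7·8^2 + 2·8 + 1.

2·8 + 1

G_0=12  [base 4] 3·4  →[4↦5]→  3·5 = 15  −1 ⇒ G_1=14
G_1=14  [base 5] 2·5 + 4  →[5↦6]→  2·6 + 4 = 16  −1 ⇒ G_2=15
G_2=15  [base 6] 2·6 + 3  →[6↦7]→  2·7 + 3 = 17  −1 ⇒ G_3=16
G_3=16  [base 7] 2·7 + 2  →[7↦8]→  2·8 + 2 = 18  −1 ⇒ G_4=17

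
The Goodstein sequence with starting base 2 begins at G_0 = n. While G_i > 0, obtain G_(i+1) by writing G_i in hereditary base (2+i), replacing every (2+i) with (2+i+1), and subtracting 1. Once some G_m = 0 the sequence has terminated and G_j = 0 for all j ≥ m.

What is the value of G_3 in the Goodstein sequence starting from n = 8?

i=0: 8 = 2^(2 + 1) (b=2); 2→3: 3^(3 + 1) = 81; 81−1 = 80
i=1: 80 = 2·3^3 + 2·3^2 + 2·3 + 2 (b=3); 3→4: 2·4^4 + 2·4^2 + 2·4 + 2 = 554; 554−1 = 553
i=2: 553 = 2·4^4 + 2·4^2 + 2·4 + 1 (b=4); 4→5: 2·5^5 + 2·5^2 + 2·5 + 1 = 6311; 6311−1 = 6310
i=3: 6310 = 2·5^5 + 2·5^2 + 2·5 (b=5); 5→6: 2·6^6 + 2·6^2 + 2·6 = 93396; 93396−1 = 93395

6310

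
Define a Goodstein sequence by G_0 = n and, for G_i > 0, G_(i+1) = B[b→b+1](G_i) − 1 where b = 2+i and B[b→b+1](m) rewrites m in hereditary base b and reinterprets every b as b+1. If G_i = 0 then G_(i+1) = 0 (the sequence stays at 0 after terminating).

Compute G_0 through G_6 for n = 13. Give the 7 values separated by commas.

13, 108, 1279, 16092, 280711, 5765998, 134219479

[0] 13 ≡ 2^(2 + 1) + 2^2 + 1 (base 2). Lift 3: 109. −1: 108.
[1] 108 ≡ 3^(3 + 1) + 3^3 (base 3). Lift 4: 1280. −1: 1279.
[2] 1279 ≡ 4^(4 + 1) + 3·4^3 + 3·4^2 + 3·4 + 3 (base 4). Lift 5: 16093. −1: 16092.
[3] 16092 ≡ 5^(5 + 1) + 3·5^3 + 3·5^2 + 3·5 + 2 (base 5). Lift 6: 280712. −1: 280711.
[4] 280711 ≡ 6^(6 + 1) + 3·6^3 + 3·6^2 + 3·6 + 1 (base 6). Lift 7: 5765999. −1: 5765998.
[5] 5765998 ≡ 7^(7 + 1) + 3·7^3 + 3·7^2 + 3·7 (base 7). Lift 8: 134219480. −1: 134219479.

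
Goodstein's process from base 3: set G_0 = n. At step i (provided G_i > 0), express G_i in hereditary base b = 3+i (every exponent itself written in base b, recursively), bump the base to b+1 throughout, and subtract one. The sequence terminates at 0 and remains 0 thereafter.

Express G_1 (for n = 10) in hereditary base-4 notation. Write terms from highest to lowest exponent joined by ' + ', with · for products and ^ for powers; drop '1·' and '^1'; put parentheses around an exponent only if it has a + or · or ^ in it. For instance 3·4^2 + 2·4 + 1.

base 3: 10 = 3^2 + 1; at 4: 4^2 + 1 = 17; next = 16
base 4: 16 = 4^2; at 5: 5^2 = 25; next = 24

4^2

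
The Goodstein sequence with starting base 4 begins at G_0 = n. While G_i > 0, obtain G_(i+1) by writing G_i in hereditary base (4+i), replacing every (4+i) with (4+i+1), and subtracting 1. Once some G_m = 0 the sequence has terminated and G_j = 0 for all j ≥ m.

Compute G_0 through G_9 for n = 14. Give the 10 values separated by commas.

14 —HB4→ 3·4 + 2 —bump→ 3·5 + 2 = 17 —(−1)→ 16
16 —HB5→ 3·5 + 1 —bump→ 3·6 + 1 = 19 —(−1)→ 18
18 —HB6→ 3·6 —bump→ 3·7 = 21 —(−1)→ 20
20 —HB7→ 2·7 + 6 —bump→ 2·8 + 6 = 22 —(−1)→ 21
21 —HB8→ 2·8 + 5 —bump→ 2·9 + 5 = 23 —(−1)→ 22
22 —HB9→ 2·9 + 4 —bump→ 2·10 + 4 = 24 —(−1)→ 23
23 —HB10→ 2·10 + 3 —bump→ 2·11 + 3 = 25 —(−1)→ 24
24 —HB11→ 2·11 + 2 —bump→ 2·12 + 2 = 26 —(−1)→ 25
25 —HB12→ 2·12 + 1 —bump→ 2·13 + 1 = 27 —(−1)→ 26

14, 16, 18, 20, 21, 22, 23, 24, 25, 26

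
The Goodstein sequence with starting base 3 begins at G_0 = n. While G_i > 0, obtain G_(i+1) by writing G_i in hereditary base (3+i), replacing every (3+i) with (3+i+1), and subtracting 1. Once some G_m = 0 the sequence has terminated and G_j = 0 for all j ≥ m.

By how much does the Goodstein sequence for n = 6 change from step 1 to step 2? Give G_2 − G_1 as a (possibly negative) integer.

[0] 6 ≡ 2·3 (base 3). Lift 4: 8. −1: 7.
[1] 7 ≡ 4 + 3 (base 4). Lift 5: 8. −1: 7.

0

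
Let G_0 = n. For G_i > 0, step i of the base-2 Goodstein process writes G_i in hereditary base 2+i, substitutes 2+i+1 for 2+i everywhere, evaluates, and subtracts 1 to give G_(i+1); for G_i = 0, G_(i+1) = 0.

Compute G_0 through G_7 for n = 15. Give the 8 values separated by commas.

base 2: 15 = 2^(2 + 1) + 2^2 + 2 + 1; at 3: 3^(3 + 1) + 3^3 + 3 + 1 = 112; next = 111
base 3: 111 = 3^(3 + 1) + 3^3 + 3; at 4: 4^(4 + 1) + 4^4 + 4 = 1284; next = 1283
base 4: 1283 = 4^(4 + 1) + 4^4 + 3; at 5: 5^(5 + 1) + 5^5 + 3 = 18753; next = 18752
base 5: 18752 = 5^(5 + 1) + 5^5 + 2; at 6: 6^(6 + 1) + 6^6 + 2 = 326594; next = 326593
base 6: 326593 = 6^(6 + 1) + 6^6 + 1; at 7: 7^(7 + 1) + 7^7 + 1 = 6588345; next = 6588344
base 7: 6588344 = 7^(7 + 1) + 7^7; at 8: 8^(8 + 1) + 8^8 = 150994944; next = 150994943
base 8: 150994943 = 8^(8 + 1) + 7·8^7 + 7·8^6 + 7·8^5 + 7·8^4 + 7·8^3 + 7·8^2 + 7·8 + 7; at 9: 9^(9 + 1) + 7·9^7 + 7·9^6 + 7·9^5 + 7·9^4 + 7·9^3 + 7·9^2 + 7·9 + 7 = 3524450281; next = 3524450280

15, 111, 1283, 18752, 326593, 6588344, 150994943, 3524450280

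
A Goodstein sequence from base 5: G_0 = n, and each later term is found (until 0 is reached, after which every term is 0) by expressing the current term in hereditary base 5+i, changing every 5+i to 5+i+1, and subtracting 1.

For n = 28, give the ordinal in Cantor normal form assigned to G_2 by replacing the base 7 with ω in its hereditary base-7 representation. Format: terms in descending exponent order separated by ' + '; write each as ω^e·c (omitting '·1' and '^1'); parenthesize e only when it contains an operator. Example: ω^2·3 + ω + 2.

ω^2 + 1

[0] 28 ≡ 5^2 + 3 (base 5). Lift 6: 39. −1: 38.
[1] 38 ≡ 6^2 + 2 (base 6). Lift 7: 51. −1: 50.
[2] 50 ≡ 7^2 + 1 (base 7). Lift 8: 65. −1: 64.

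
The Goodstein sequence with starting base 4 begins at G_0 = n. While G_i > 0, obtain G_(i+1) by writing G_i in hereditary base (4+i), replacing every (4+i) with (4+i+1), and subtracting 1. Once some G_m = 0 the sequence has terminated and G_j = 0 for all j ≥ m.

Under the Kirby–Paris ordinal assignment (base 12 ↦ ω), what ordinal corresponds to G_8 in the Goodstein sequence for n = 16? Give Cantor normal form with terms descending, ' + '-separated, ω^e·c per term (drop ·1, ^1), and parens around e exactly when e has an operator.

ω·3 + 7

step 0: 16 = 4^2; sub 5 for 4: 5^2; = 25; G_1 = 25−1 = 24
step 1: 24 = 4·5 + 4; sub 6 for 5: 4·6 + 4; = 28; G_2 = 28−1 = 27
step 2: 27 = 4·6 + 3; sub 7 for 6: 4·7 + 3; = 31; G_3 = 31−1 = 30
step 3: 30 = 4·7 + 2; sub 8 for 7: 4·8 + 2; = 34; G_4 = 34−1 = 33
step 4: 33 = 4·8 + 1; sub 9 for 8: 4·9 + 1; = 37; G_5 = 37−1 = 36
step 5: 36 = 4·9; sub 10 for 9: 4·10; = 40; G_6 = 40−1 = 39
step 6: 39 = 3·10 + 9; sub 11 for 10: 3·11 + 9; = 42; G_7 = 42−1 = 41
step 7: 41 = 3·11 + 8; sub 12 for 11: 3·12 + 8; = 44; G_8 = 44−1 = 43
step 8: 43 = 3·12 + 7; sub 13 for 12: 3·13 + 7; = 46; G_9 = 46−1 = 45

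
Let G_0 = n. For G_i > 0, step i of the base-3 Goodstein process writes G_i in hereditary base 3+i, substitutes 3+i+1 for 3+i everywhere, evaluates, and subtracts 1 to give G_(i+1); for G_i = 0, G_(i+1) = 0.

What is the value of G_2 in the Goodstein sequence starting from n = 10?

G_0=10  [base 3] 3^2 + 1  →[3↦4]→  4^2 + 1 = 17  −1 ⇒ G_1=16
G_1=16  [base 4] 4^2  →[4↦5]→  5^2 = 25  −1 ⇒ G_2=24

24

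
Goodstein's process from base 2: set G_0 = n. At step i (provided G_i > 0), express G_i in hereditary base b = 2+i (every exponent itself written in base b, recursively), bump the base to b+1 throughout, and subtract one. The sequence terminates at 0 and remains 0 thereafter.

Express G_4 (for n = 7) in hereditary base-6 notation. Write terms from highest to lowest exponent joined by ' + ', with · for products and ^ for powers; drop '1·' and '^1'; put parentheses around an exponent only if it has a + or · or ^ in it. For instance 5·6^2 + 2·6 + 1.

7 —HB2→ 2^2 + 2 + 1 —bump→ 3^3 + 3 + 1 = 31 —(−1)→ 30
30 —HB3→ 3^3 + 3 —bump→ 4^4 + 4 = 260 —(−1)→ 259
259 —HB4→ 4^4 + 3 —bump→ 5^5 + 3 = 3128 —(−1)→ 3127
3127 —HB5→ 5^5 + 2 —bump→ 6^6 + 2 = 46658 —(−1)→ 46657
46657 —HB6→ 6^6 + 1 —bump→ 7^7 + 1 = 823544 —(−1)→ 823543

6^6 + 1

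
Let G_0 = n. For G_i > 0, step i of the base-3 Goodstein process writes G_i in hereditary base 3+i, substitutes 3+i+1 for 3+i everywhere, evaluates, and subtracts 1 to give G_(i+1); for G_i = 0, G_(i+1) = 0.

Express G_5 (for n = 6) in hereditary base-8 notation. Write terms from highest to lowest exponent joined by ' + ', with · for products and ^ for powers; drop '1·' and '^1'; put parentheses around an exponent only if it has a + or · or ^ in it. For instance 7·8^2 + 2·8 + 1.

7

6 —HB3→ 2·3 —bump→ 2·4 = 8 —(−1)→ 7
7 —HB4→ 4 + 3 —bump→ 5 + 3 = 8 —(−1)→ 7
7 —HB5→ 5 + 2 —bump→ 6 + 2 = 8 —(−1)→ 7
7 —HB6→ 6 + 1 —bump→ 7 + 1 = 8 —(−1)→ 7
7 —HB7→ 7 —bump→ 8 = 8 —(−1)→ 7
7 —HB8→ 7 —bump→ 7 = 7 —(−1)→ 6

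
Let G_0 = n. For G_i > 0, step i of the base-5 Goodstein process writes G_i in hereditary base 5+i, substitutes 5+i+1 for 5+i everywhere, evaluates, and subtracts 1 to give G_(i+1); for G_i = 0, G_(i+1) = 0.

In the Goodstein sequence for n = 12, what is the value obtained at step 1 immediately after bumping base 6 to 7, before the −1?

base 5: 12 = 2·5 + 2; at 6: 2·6 + 2 = 14; next = 13
base 6: 13 = 2·6 + 1; at 7: 2·7 + 1 = 15; next = 14

15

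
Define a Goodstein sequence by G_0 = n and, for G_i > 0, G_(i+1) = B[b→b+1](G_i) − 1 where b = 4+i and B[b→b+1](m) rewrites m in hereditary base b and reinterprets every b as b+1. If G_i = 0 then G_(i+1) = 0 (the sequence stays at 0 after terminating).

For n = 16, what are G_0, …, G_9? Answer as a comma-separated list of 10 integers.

16, 24, 27, 30, 33, 36, 39, 41, 43, 45

G_0 = 16. HB_4(16) = 4^2. Bump = 25. G_1 = 24.
G_1 = 24. HB_5(24) = 4·5 + 4. Bump = 28. G_2 = 27.
G_2 = 27. HB_6(27) = 4·6 + 3. Bump = 31. G_3 = 30.
G_3 = 30. HB_7(30) = 4·7 + 2. Bump = 34. G_4 = 33.
G_4 = 33. HB_8(33) = 4·8 + 1. Bump = 37. G_5 = 36.
G_5 = 36. HB_9(36) = 4·9. Bump = 40. G_6 = 39.
G_6 = 39. HB_10(39) = 3·10 + 9. Bump = 42. G_7 = 41.
G_7 = 41. HB_11(41) = 3·11 + 8. Bump = 44. G_8 = 43.
G_8 = 43. HB_12(43) = 3·12 + 7. Bump = 46. G_9 = 45.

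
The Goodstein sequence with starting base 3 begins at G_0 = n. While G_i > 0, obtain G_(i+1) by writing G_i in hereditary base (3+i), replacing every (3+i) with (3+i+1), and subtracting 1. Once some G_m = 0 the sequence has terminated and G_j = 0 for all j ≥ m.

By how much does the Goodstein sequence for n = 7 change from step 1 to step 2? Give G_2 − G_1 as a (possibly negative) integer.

G_0 = 7. HB_3(7) = 2·3 + 1. Bump = 9. G_1 = 8.
G_1 = 8. HB_4(8) = 2·4. Bump = 10. G_2 = 9.

1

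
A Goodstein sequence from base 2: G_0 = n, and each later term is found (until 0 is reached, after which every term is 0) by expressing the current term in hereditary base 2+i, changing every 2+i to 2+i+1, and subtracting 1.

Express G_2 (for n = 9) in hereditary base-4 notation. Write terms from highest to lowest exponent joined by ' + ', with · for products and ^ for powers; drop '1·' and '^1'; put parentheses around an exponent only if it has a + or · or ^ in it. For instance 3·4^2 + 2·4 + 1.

9 —HB2→ 2^(2 + 1) + 1 —bump→ 3^(3 + 1) + 1 = 82 —(−1)→ 81
81 —HB3→ 3^(3 + 1) —bump→ 4^(4 + 1) = 1024 —(−1)→ 1023
1023 —HB4→ 3·4^4 + 3·4^3 + 3·4^2 + 3·4 + 3 —bump→ 3·5^5 + 3·5^3 + 3·5^2 + 3·5 + 3 = 9843 —(−1)→ 9842

3·4^4 + 3·4^3 + 3·4^2 + 3·4 + 3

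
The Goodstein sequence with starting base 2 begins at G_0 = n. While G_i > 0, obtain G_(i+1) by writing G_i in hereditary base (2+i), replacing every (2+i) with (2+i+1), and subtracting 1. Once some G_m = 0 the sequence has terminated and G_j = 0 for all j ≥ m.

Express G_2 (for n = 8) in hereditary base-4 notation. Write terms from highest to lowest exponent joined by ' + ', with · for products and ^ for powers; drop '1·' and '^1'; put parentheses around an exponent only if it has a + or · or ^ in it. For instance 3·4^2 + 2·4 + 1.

G_0 = 8. HB_2(8) = 2^(2 + 1). Bump = 81. G_1 = 80.
G_1 = 80. HB_3(80) = 2·3^3 + 2·3^2 + 2·3 + 2. Bump = 554. G_2 = 553.

2·4^4 + 2·4^2 + 2·4 + 1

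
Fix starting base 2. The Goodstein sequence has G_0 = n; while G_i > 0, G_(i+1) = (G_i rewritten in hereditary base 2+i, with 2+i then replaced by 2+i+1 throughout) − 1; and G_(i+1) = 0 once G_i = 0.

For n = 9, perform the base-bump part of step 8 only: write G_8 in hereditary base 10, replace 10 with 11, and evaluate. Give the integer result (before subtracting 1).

855935016216

G_0=9  [base 2] 2^(2 + 1) + 1  →[2↦3]→  3^(3 + 1) + 1 = 82  −1 ⇒ G_1=81
G_1=81  [base 3] 3^(3 + 1)  →[3↦4]→  4^(4 + 1) = 1024  −1 ⇒ G_2=1023
G_2=1023  [base 4] 3·4^4 + 3·4^3 + 3·4^2 + 3·4 + 3  →[4↦5]→  3·5^5 + 3·5^3 + 3·5^2 + 3·5 + 3 = 9843  −1 ⇒ G_3=9842
G_3=9842  [base 5] 3·5^5 + 3·5^3 + 3·5^2 + 3·5 + 2  →[5↦6]→  3·6^6 + 3·6^3 + 3·6^2 + 3·6 + 2 = 140744  −1 ⇒ G_4=140743
G_4=140743  [base 6] 3·6^6 + 3·6^3 + 3·6^2 + 3·6 + 1  →[6↦7]→  3·7^7 + 3·7^3 + 3·7^2 + 3·7 + 1 = 2471827  −1 ⇒ G_5=2471826
G_5=2471826  [base 7] 3·7^7 + 3·7^3 + 3·7^2 + 3·7  →[7↦8]→  3·8^8 + 3·8^3 + 3·8^2 + 3·8 = 50333400  −1 ⇒ G_6=50333399
G_6=50333399  [base 8] 3·8^8 + 3·8^3 + 3·8^2 + 2·8 + 7  →[8↦9]→  3·9^9 + 3·9^3 + 3·9^2 + 2·9 + 7 = 1162263922  −1 ⇒ G_7=1162263921
G_7=1162263921  [base 9] 3·9^9 + 3·9^3 + 3·9^2 + 2·9 + 6  →[9↦10]→  3·10^10 + 3·10^3 + 3·10^2 + 2·10 + 6 = 30000003326  −1 ⇒ G_8=30000003325
G_8=30000003325  [base 10] 3·10^10 + 3·10^3 + 3·10^2 + 2·10 + 5  →[10↦11]→  3·11^11 + 3·11^3 + 3·11^2 + 2·11 + 5 = 855935016216  −1 ⇒ G_9=855935016215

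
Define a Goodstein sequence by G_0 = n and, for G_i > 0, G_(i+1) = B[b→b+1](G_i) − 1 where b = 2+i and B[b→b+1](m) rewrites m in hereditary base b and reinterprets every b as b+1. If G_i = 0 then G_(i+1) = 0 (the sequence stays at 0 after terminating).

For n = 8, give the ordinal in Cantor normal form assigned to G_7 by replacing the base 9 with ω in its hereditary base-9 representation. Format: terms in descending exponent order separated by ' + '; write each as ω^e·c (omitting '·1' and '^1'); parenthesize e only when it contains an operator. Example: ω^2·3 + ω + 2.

ω^ω·2 + ω^2·2 + ω + 2

8 —HB2→ 2^(2 + 1) —bump→ 3^(3 + 1) = 81 —(−1)→ 80
80 —HB3→ 2·3^3 + 2·3^2 + 2·3 + 2 —bump→ 2·4^4 + 2·4^2 + 2·4 + 2 = 554 —(−1)→ 553
553 —HB4→ 2·4^4 + 2·4^2 + 2·4 + 1 —bump→ 2·5^5 + 2·5^2 + 2·5 + 1 = 6311 —(−1)→ 6310
6310 —HB5→ 2·5^5 + 2·5^2 + 2·5 —bump→ 2·6^6 + 2·6^2 + 2·6 = 93396 —(−1)→ 93395
93395 —HB6→ 2·6^6 + 2·6^2 + 6 + 5 —bump→ 2·7^7 + 2·7^2 + 7 + 5 = 1647196 —(−1)→ 1647195
1647195 —HB7→ 2·7^7 + 2·7^2 + 7 + 4 —bump→ 2·8^8 + 2·8^2 + 8 + 4 = 33554572 —(−1)→ 33554571
33554571 —HB8→ 2·8^8 + 2·8^2 + 8 + 3 —bump→ 2·9^9 + 2·9^2 + 9 + 3 = 774841152 —(−1)→ 774841151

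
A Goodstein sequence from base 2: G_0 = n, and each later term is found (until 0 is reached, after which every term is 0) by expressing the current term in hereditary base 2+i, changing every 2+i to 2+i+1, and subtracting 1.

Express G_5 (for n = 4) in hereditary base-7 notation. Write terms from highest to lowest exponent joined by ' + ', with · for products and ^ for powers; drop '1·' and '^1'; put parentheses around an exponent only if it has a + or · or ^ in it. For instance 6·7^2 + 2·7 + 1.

[0] 4 ≡ 2^2 (base 2). Lift 3: 27. −1: 26.
[1] 26 ≡ 2·3^2 + 2·3 + 2 (base 3). Lift 4: 42. −1: 41.
[2] 41 ≡ 2·4^2 + 2·4 + 1 (base 4). Lift 5: 61. −1: 60.
[3] 60 ≡ 2·5^2 + 2·5 (base 5). Lift 6: 84. −1: 83.
[4] 83 ≡ 2·6^2 + 6 + 5 (base 6). Lift 7: 110. −1: 109.
[5] 109 ≡ 2·7^2 + 7 + 4 (base 7). Lift 8: 140. −1: 139.

2·7^2 + 7 + 4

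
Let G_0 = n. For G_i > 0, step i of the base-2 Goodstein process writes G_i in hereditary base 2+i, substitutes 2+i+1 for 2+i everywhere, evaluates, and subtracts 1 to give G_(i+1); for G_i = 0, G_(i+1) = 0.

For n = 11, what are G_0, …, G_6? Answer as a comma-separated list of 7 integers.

11 —HB2→ 2^(2 + 1) + 2 + 1 —bump→ 3^(3 + 1) + 3 + 1 = 85 —(−1)→ 84
84 —HB3→ 3^(3 + 1) + 3 —bump→ 4^(4 + 1) + 4 = 1028 —(−1)→ 1027
1027 —HB4→ 4^(4 + 1) + 3 —bump→ 5^(5 + 1) + 3 = 15628 —(−1)→ 15627
15627 —HB5→ 5^(5 + 1) + 2 —bump→ 6^(6 + 1) + 2 = 279938 —(−1)→ 279937
279937 —HB6→ 6^(6 + 1) + 1 —bump→ 7^(7 + 1) + 1 = 5764802 —(−1)→ 5764801
5764801 —HB7→ 7^(7 + 1) —bump→ 8^(8 + 1) = 134217728 —(−1)→ 134217727

11, 84, 1027, 15627, 279937, 5764801, 134217727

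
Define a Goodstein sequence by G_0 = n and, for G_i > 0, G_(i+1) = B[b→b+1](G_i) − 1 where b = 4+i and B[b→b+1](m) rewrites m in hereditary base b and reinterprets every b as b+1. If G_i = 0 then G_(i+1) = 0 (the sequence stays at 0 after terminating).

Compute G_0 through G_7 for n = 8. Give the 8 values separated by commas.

[0] 8 ≡ 2·4 (base 4). Lift 5: 10. −1: 9.
[1] 9 ≡ 5 + 4 (base 5). Lift 6: 10. −1: 9.
[2] 9 ≡ 6 + 3 (base 6). Lift 7: 10. −1: 9.
[3] 9 ≡ 7 + 2 (base 7). Lift 8: 10. −1: 9.
[4] 9 ≡ 8 + 1 (base 8). Lift 9: 10. −1: 9.
[5] 9 ≡ 9 (base 9). Lift 10: 10. −1: 9.
[6] 9 ≡ 9 (base 10). Lift 11: 9. −1: 8.

8, 9, 9, 9, 9, 9, 9, 8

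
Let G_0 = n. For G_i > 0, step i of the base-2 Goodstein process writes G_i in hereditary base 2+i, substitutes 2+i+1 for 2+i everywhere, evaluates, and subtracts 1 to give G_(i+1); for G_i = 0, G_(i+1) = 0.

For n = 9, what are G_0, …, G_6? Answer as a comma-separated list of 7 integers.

i=0: 9 = 2^(2 + 1) + 1 (b=2); 2→3: 3^(3 + 1) + 1 = 82; 82−1 = 81
i=1: 81 = 3^(3 + 1) (b=3); 3→4: 4^(4 + 1) = 1024; 1024−1 = 1023
i=2: 1023 = 3·4^4 + 3·4^3 + 3·4^2 + 3·4 + 3 (b=4); 4→5: 3·5^5 + 3·5^3 + 3·5^2 + 3·5 + 3 = 9843; 9843−1 = 9842
i=3: 9842 = 3·5^5 + 3·5^3 + 3·5^2 + 3·5 + 2 (b=5); 5→6: 3·6^6 + 3·6^3 + 3·6^2 + 3·6 + 2 = 140744; 140744−1 = 140743
i=4: 140743 = 3·6^6 + 3·6^3 + 3·6^2 + 3·6 + 1 (b=6); 6→7: 3·7^7 + 3·7^3 + 3·7^2 + 3·7 + 1 = 2471827; 2471827−1 = 2471826
i=5: 2471826 = 3·7^7 + 3·7^3 + 3·7^2 + 3·7 (b=7); 7→8: 3·8^8 + 3·8^3 + 3·8^2 + 3·8 = 50333400; 50333400−1 = 50333399

9, 81, 1023, 9842, 140743, 2471826, 50333399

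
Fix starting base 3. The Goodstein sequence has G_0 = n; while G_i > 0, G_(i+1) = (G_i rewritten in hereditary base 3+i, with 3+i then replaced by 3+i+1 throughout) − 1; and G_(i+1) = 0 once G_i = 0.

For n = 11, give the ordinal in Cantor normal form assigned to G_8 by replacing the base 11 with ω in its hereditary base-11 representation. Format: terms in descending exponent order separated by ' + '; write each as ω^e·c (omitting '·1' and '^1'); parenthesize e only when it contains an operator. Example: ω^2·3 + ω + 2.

ω·5

(0) 11|_3 = 3^2 + 2 ↦ 4^2 + 2|_4 = 18 ⇒ 17
(1) 17|_4 = 4^2 + 1 ↦ 5^2 + 1|_5 = 26 ⇒ 25
(2) 25|_5 = 5^2 ↦ 6^2|_6 = 36 ⇒ 35
(3) 35|_6 = 5·6 + 5 ↦ 5·7 + 5|_7 = 40 ⇒ 39
(4) 39|_7 = 5·7 + 4 ↦ 5·8 + 4|_8 = 44 ⇒ 43
(5) 43|_8 = 5·8 + 3 ↦ 5·9 + 3|_9 = 48 ⇒ 47
(6) 47|_9 = 5·9 + 2 ↦ 5·10 + 2|_10 = 52 ⇒ 51
(7) 51|_10 = 5·10 + 1 ↦ 5·11 + 1|_11 = 56 ⇒ 55
(8) 55|_11 = 5·11 ↦ 5·12|_12 = 60 ⇒ 59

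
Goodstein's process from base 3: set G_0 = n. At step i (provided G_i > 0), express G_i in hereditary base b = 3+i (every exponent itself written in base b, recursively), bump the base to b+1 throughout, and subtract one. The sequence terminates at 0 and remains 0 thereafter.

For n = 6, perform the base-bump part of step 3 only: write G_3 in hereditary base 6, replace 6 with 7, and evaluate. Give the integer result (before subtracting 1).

base 3: 6 = 2·3; at 4: 2·4 = 8; next = 7
base 4: 7 = 4 + 3; at 5: 5 + 3 = 8; next = 7
base 5: 7 = 5 + 2; at 6: 6 + 2 = 8; next = 7
base 6: 7 = 6 + 1; at 7: 7 + 1 = 8; next = 7

8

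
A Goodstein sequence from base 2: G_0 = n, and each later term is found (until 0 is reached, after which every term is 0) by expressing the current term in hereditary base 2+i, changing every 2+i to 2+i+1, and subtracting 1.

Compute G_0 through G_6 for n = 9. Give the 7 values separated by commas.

9, 81, 1023, 9842, 140743, 2471826, 50333399

G_0 = 9. HB_2(9) = 2^(2 + 1) + 1. Bump = 82. G_1 = 81.
G_1 = 81. HB_3(81) = 3^(3 + 1). Bump = 1024. G_2 = 1023.
G_2 = 1023. HB_4(1023) = 3·4^4 + 3·4^3 + 3·4^2 + 3·4 + 3. Bump = 9843. G_3 = 9842.
G_3 = 9842. HB_5(9842) = 3·5^5 + 3·5^3 + 3·5^2 + 3·5 + 2. Bump = 140744. G_4 = 140743.
G_4 = 140743. HB_6(140743) = 3·6^6 + 3·6^3 + 3·6^2 + 3·6 + 1. Bump = 2471827. G_5 = 2471826.
G_5 = 2471826. HB_7(2471826) = 3·7^7 + 3·7^3 + 3·7^2 + 3·7. Bump = 50333400. G_6 = 50333399.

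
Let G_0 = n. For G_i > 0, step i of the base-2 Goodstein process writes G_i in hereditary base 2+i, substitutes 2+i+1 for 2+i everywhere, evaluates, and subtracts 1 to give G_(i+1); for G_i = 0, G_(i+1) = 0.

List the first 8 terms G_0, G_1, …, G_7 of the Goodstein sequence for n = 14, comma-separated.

base 2: 14 = 2^(2 + 1) + 2^2 + 2; at 3: 3^(3 + 1) + 3^3 + 3 = 111; next = 110
base 3: 110 = 3^(3 + 1) + 3^3 + 2; at 4: 4^(4 + 1) + 4^4 + 2 = 1282; next = 1281
base 4: 1281 = 4^(4 + 1) + 4^4 + 1; at 5: 5^(5 + 1) + 5^5 + 1 = 18751; next = 18750
base 5: 18750 = 5^(5 + 1) + 5^5; at 6: 6^(6 + 1) + 6^6 = 326592; next = 326591
base 6: 326591 = 6^(6 + 1) + 5·6^5 + 5·6^4 + 5·6^3 + 5·6^2 + 5·6 + 5; at 7: 7^(7 + 1) + 5·7^5 + 5·7^4 + 5·7^3 + 5·7^2 + 5·7 + 5 = 5862841; next = 5862840
base 7: 5862840 = 7^(7 + 1) + 5·7^5 + 5·7^4 + 5·7^3 + 5·7^2 + 5·7 + 4; at 8: 8^(8 + 1) + 5·8^5 + 5·8^4 + 5·8^3 + 5·8^2 + 5·8 + 4 = 134404972; next = 134404971
base 8: 134404971 = 8^(8 + 1) + 5·8^5 + 5·8^4 + 5·8^3 + 5·8^2 + 5·8 + 3; at 9: 9^(9 + 1) + 5·9^5 + 5·9^4 + 5·9^3 + 5·9^2 + 5·9 + 3 = 3487116549; next = 3487116548

14, 110, 1281, 18750, 326591, 5862840, 134404971, 3487116548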